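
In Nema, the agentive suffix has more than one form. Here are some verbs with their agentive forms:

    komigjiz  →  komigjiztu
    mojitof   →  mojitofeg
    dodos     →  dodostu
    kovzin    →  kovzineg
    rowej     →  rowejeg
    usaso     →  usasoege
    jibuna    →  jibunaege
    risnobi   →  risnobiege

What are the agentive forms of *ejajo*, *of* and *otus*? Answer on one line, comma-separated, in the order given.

The pattern is sibilance of the final sound: -tu when the stem ends in a sibilant (*komigjiz*, *dodos*); -eg when the stem ends in a non-sibilant consonant (*mojitof*, *kovzin*, *rowej*); -ege when the stem ends in a vowel (*usaso*, *jibuna*, *risnobi*).
*ejajo*: final sound = /o/, a vowel → -ege → *ejajoege*.
*of* — final sound /f/ (a non-sibilant consonant) → -eg → *ofeg*.
The final sound of *otus* is /s/, which is a sibilant, so the suffix is -tu, giving *otustu*.

ejajoege, ofeg, otustu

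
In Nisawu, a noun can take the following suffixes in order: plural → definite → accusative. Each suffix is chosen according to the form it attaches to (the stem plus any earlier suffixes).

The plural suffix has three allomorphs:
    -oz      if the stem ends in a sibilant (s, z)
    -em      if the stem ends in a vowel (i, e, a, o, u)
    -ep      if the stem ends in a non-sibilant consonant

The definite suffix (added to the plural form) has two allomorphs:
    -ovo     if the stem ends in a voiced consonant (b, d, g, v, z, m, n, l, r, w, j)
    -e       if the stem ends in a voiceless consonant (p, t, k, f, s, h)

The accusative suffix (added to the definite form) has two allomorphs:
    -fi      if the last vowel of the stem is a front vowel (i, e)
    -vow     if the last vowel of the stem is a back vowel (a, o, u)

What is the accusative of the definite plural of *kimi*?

The final sound of *kimi* is /i/, which is a vowel, so the plural suffix is -em, giving *kimiem*.
The plural form *kimiem* — final consonant /m/ (voiced) → -ovo → *kimiemovo*.
The last vowel of the definite form *kimiemovo* is /o/, which is a back vowel, so the accusative suffix is -vow, giving *kimiemovovow*.

kimiemovovow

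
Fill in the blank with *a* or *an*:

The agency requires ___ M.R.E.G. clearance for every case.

The indefinite article is chosen by the initial *sound* of the following word, not its spelling.
The initialism *M.R.E.G.* is read letter by letter; the first letter, M, is pronounced /ɛm/, which begins with a vowel sound.
So the article is *an*: The agency requires an M.R.E.G. clearance for every case.

an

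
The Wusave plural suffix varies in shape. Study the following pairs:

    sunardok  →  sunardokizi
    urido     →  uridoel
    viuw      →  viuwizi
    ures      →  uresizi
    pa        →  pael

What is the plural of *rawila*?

Looking at the final sound of each stem: -izi when the stem ends in a consonant (*sunardok*, *viuw*, *ures*); -el when the stem ends in a vowel (*urido*, *pa*).
*rawila* — final sound /a/ (a vowel) → -el → *rawilael*.

rawilael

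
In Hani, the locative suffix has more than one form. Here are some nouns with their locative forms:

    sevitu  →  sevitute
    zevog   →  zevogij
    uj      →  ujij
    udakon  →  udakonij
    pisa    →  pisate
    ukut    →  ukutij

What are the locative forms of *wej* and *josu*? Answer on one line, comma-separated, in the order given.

Looking at the final sound of each stem: -ij when the stem ends in a consonant (*zevog*, *uj*, *udakon*, *ukut*); -te when the stem ends in a vowel (*sevitu*, *pisa*).
*wej*: final sound = /j/, a consonant → -ij → *wejij*.
*josu*: final sound = /u/, a vowel → -te → *josute*.

wejij, josute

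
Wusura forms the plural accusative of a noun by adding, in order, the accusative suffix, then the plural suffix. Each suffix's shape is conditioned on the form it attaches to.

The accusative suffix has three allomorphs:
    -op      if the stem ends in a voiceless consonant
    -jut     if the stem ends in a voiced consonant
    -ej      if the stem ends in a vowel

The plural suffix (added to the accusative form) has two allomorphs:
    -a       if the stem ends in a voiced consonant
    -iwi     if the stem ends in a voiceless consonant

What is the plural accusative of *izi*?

izieja

The final sound of *izi* is /i/, which is a vowel, so the accusative suffix is -ej, giving *iziej*.
Since the final consonant of the accusative form *iziej* is /j/ (voiced), it takes -a, giving *izieja*.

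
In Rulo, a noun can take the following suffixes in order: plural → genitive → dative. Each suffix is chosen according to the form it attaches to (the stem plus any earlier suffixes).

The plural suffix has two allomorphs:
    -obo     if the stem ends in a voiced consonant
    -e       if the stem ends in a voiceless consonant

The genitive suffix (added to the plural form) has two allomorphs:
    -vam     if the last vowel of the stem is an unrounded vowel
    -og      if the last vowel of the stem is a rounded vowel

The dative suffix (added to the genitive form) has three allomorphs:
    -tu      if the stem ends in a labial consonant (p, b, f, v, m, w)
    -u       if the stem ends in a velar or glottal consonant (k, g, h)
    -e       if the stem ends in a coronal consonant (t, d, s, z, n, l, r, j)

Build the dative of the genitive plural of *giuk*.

giukevamtu

Since the final consonant of *giuk* is /k/ (voiceless), it takes -e, giving *giuke*.
The last vowel of the plural form *giuke* is /e/, which is an unrounded vowel, so the genitive suffix is -vam, giving *giukevam*.
The genitive form *giukevam*: final consonant = /m/, labial → -tu → *giukevamtu*.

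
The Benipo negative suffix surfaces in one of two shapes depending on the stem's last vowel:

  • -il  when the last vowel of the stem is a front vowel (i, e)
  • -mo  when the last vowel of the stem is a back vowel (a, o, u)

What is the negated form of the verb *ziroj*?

zirojmo

The last vowel of *ziroj* is /o/, which is a back vowel, so the suffix is -mo, giving *zirojmo*.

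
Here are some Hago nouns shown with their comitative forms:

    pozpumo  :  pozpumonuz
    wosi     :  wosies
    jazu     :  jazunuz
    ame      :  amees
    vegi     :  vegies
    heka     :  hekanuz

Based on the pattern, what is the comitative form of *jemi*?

The suffix is conditioned by the last vowel: -es when the last vowel of the stem is a front vowel (*wosi*, *ame*, *vegi*); -nuz when the last vowel of the stem is a back vowel (*pozpumo*, *jazu*, *heka*).
The last vowel of *jemi* is /i/, which is a front vowel, so the suffix is -es, giving *jemies*.

jemies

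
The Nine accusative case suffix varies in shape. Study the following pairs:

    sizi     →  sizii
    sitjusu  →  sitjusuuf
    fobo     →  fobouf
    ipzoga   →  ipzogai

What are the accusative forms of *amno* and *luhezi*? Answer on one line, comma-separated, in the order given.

The pattern is rounding harmony: -uf when the last vowel of the stem is a rounded vowel (*sitjusu*, *fobo*); -i when the last vowel of the stem is an unrounded vowel (*sizi*, *ipzoga*).
*amno* — last vowel /o/ (a rounded vowel) → -uf → *amnouf*.
The last vowel of *luhezi* is /i/, which is an unrounded vowel, so the suffix is -i, giving *luhezii*.

amnouf, luhezii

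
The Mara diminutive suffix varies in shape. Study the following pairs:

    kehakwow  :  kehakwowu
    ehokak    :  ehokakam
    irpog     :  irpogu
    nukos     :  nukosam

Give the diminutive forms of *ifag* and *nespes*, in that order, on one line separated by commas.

The alternation tracks the final consonant of the stem — -am when the stem ends in a voiceless consonant (*ehokak*, *nukos*); -u when the stem ends in a voiced consonant (*kehakwow*, *irpog*).
The final consonant of *ifag* is /g/, which is voiced, so the suffix is -u, giving *ifagu*.
*nespes* — final consonant /s/ (voiceless) → -am → *nespesam*.

ifagu, nespesam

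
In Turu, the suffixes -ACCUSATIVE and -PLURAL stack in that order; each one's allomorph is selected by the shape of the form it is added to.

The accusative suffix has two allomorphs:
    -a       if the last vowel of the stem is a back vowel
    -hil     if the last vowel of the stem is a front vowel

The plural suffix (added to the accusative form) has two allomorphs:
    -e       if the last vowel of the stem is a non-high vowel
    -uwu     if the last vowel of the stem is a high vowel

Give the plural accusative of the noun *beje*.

Since the last vowel of *beje* is /e/ (a front vowel), it takes -hil, giving *bejehil*.
The accusative form *bejehil*: last vowel = /i/, a high vowel → -uwu → *bejehiluwu*.

bejehiluwu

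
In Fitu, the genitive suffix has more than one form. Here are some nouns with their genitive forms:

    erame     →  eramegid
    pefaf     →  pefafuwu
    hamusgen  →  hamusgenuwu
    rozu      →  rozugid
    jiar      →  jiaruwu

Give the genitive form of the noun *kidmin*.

The suffix is conditioned by the final sound: -uwu when the stem ends in a consonant (*pefaf*, *hamusgen*, *jiar*); -gid when the stem ends in a vowel (*erame*, *rozu*).
*kidmin* — final sound /n/ (a consonant) → -uwu → *kidminuwu*.

kidminuwu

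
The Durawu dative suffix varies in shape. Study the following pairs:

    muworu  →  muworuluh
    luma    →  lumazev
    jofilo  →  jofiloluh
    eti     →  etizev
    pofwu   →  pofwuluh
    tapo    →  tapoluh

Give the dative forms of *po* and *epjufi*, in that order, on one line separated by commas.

The pattern is rounding harmony: -luh when the last vowel of the stem is a rounded vowel (*muworu*, *jofilo*, *pofwu*, *tapo*); -zev when the last vowel of the stem is an unrounded vowel (*luma*, *eti*).
*po*: last vowel = /o/, a rounded vowel → -luh → *poluh*.
*epjufi* — last vowel /i/ (an unrounded vowel) → -zev → *epjufizev*.

poluh, epjufizev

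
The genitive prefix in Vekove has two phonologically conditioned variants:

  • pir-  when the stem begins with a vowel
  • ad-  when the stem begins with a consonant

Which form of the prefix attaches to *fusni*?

ad-

The first sound of *fusni* is /f/, which is a consonant, so the prefix is ad-.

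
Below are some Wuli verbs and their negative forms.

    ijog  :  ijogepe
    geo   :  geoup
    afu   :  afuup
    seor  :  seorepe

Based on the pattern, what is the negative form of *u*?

The alternation tracks the final sound of the stem — -epe when the stem ends in a consonant (*ijog*, *seor*); -up when the stem ends in a vowel (*geo*, *afu*).
The final sound of *u* is /u/, which is a vowel, so the suffix is -up, giving *uup*.

uup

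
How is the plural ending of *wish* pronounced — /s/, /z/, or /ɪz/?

/ɪz/

The stem *wish* ends in a sibilant (/s, z, ʃ, ʒ, tʃ, dʒ/).
The plural suffix surfaces as /ɪz/ after sibilants, /s/ after other voiceless consonants, and /z/ after other voiced sounds.
So the plural -s on *wish* is pronounced /ɪz/.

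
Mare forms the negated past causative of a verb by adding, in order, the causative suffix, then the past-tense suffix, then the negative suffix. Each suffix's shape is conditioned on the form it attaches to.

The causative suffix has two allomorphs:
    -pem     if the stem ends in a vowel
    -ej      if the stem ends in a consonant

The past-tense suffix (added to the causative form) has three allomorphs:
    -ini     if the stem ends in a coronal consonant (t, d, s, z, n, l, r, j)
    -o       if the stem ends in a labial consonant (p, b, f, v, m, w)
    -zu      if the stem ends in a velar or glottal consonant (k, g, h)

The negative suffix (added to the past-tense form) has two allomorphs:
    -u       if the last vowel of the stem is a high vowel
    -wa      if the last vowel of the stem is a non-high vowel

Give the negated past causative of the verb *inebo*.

Since the final sound of *inebo* is /o/ (a vowel), it takes -pem, giving *inebopem*.
The causative form *inebopem* — final consonant /m/ (labial) → -o → *inebopemo*.
Since the last vowel of the past-tense form *inebopemo* is /o/ (a non-high vowel), it takes -wa, giving *inebopemowa*.

inebopemowa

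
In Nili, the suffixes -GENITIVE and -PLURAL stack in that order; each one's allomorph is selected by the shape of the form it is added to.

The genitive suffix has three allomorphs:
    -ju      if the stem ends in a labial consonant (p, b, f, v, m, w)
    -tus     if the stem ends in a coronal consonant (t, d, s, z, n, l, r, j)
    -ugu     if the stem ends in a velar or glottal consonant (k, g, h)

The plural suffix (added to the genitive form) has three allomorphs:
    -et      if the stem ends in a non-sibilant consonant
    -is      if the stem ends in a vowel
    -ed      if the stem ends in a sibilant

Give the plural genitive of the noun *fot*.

The final consonant of *fot* is /t/, which is coronal, so the genitive suffix is -tus, giving *fottus*.
Since the final sound of the genitive form *fottus* is /s/ (a sibilant), it takes -ed, giving *fottused*.

fottused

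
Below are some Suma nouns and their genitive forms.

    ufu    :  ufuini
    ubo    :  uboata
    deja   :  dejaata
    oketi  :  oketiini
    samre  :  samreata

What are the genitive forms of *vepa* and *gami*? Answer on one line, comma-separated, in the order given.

vepaata, gamiini

Looking at the last vowel of each stem: -ini when the last vowel of the stem is a high vowel (*ufu*, *oketi*); -ata when the last vowel of the stem is a non-high vowel (*ubo*, *deja*, *samre*).
*vepa* — last vowel /a/ (a non-high vowel) → -ata → *vepaata*.
The last vowel of *gami* is /i/, which is a high vowel, so the suffix is -ini, giving *gamiini*.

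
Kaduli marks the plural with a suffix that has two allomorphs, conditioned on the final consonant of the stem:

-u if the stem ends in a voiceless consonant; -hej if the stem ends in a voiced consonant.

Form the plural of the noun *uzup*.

uzupu

Since the final consonant of *uzup* is /p/ (voiceless), it takes -u, giving *uzupu*.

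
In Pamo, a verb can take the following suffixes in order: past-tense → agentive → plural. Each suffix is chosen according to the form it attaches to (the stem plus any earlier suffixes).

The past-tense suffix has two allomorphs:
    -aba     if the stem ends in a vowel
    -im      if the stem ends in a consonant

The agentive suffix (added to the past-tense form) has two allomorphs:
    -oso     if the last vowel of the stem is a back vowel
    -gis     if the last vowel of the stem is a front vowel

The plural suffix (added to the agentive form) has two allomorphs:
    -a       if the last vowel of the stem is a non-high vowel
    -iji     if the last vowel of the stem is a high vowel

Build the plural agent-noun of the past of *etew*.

etewimgisiji

Since the final sound of *etew* is /w/ (a consonant), it takes -im, giving *etewim*.
The last vowel of the past-tense form *etewim* is /i/, which is a front vowel, so the agentive suffix is -gis, giving *etewimgis*.
The agentive form *etewimgis*: last vowel = /i/, a high vowel → -iji → *etewimgisiji*.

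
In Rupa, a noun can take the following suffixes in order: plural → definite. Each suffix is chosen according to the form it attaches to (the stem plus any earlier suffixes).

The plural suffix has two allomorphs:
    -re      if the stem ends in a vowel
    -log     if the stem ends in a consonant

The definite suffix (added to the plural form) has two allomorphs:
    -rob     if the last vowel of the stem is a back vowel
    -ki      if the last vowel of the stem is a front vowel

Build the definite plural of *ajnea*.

ajneareki

*ajnea*: final sound = /a/, a vowel → -re → *ajneare*.
The plural form *ajneare* — last vowel /e/ (a front vowel) → -ki → *ajneareki*.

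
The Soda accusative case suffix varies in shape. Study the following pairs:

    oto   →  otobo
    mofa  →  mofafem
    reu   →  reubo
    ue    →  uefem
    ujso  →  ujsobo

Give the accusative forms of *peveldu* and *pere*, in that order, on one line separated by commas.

peveldubo, perefem

The alternation tracks the last vowel of the stem — -bo when the last vowel of the stem is a rounded vowel (*oto*, *reu*, *ujso*); -fem when the last vowel of the stem is an unrounded vowel (*mofa*, *ue*).
*peveldu*: last vowel = /u/, a rounded vowel → -bo → *peveldubo*.
Since the last vowel of *pere* is /e/ (an unrounded vowel), it takes -fem, giving *perefem*.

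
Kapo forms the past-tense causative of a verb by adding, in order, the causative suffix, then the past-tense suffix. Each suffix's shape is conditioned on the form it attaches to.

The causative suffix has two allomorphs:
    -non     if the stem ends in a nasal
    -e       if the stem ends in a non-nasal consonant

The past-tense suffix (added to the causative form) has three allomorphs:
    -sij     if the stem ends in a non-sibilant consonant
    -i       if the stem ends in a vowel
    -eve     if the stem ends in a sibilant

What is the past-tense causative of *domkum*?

domkumnonsij

*domkum*: final consonant = /m/, a nasal → -non → *domkumnon*.
The causative form *domkumnon*: final sound = /n/, a non-sibilant consonant → -sij → *domkumnonsij*.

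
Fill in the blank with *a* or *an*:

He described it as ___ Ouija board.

a

The indefinite article is chosen by the initial *sound* of the following word, not its spelling.
*Ouija* begins with the sound /wiː/ (pronounced /ˈwiːdʒə/) — a consonant sound.
So the article is *a*: He described it as a Ouija board.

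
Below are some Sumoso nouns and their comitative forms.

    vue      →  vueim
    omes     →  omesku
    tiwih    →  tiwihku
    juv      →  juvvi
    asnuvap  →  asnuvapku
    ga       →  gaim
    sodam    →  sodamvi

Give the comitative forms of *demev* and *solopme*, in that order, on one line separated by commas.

The pattern is voicing of the final sound: -ku when the stem ends in a voiceless consonant (*omes*, *tiwih*, *asnuvap*); -vi when the stem ends in a voiced consonant (*juv*, *sodam*); -im when the stem ends in a vowel (*vue*, *ga*).
*demev* — final sound /v/ (a voiced consonant) → -vi → *demevvi*.
*solopme* — final sound /e/ (a vowel) → -im → *solopmeim*.

demevvi, solopmeim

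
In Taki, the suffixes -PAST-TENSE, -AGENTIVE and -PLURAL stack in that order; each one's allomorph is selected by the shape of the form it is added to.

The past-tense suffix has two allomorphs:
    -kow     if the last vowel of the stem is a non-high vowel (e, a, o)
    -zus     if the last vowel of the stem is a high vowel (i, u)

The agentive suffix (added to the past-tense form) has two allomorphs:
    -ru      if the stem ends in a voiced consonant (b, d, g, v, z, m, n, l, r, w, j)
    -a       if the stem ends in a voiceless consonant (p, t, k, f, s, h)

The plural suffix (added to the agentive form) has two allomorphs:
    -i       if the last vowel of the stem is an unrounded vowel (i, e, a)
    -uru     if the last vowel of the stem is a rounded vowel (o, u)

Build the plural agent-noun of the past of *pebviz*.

*pebviz*: last vowel = /i/, a high vowel → -zus → *pebvizzus*.
Since the final consonant of the past-tense form *pebvizzus* is /s/ (voiceless), it takes -a, giving *pebvizzusa*.
Since the last vowel of the agentive form *pebvizzusa* is /a/ (an unrounded vowel), it takes -i, giving *pebvizzusai*.

pebvizzusai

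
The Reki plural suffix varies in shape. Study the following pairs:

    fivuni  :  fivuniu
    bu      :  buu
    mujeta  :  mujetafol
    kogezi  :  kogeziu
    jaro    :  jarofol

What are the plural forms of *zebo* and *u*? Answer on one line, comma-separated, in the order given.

zebofol, uu

The pattern is height harmony: -u when the last vowel of the stem is a high vowel (*fivuni*, *bu*, *kogezi*); -fol when the last vowel of the stem is a non-high vowel (*mujeta*, *jaro*).
*zebo* — last vowel /o/ (a non-high vowel) → -fol → *zebofol*.
Since the last vowel of *u* is /u/ (a high vowel), it takes -u, giving *uu*.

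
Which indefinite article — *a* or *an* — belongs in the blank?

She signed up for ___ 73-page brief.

a

The indefinite article is chosen by the initial *sound* of the following word, not its spelling.
The number *73* is spoken "seventy-…", beginning with /ˈsɛvənti/ — a consonant sound.
So the article is *a*: She signed up for a 73-page brief.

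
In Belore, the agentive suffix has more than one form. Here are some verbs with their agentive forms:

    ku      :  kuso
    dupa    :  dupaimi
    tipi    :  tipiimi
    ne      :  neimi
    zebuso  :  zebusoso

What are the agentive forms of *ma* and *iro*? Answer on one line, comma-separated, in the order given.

maimi, iroso

The suffix is conditioned by the last vowel: -so when the last vowel of the stem is a rounded vowel (*ku*, *zebuso*); -imi when the last vowel of the stem is an unrounded vowel (*dupa*, *tipi*, *ne*).
The last vowel of *ma* is /a/, which is an unrounded vowel, so the suffix is -imi, giving *maimi*.
Since the last vowel of *iro* is /o/ (a rounded vowel), it takes -so, giving *iroso*.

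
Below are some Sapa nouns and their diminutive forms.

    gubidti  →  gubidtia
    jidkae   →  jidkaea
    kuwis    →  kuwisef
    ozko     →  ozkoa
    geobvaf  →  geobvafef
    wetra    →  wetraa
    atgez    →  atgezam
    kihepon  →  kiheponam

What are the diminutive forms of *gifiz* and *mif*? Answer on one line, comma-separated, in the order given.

gifizam, mifef

Looking at the final sound of each stem: -ef when the stem ends in a voiceless consonant (*kuwis*, *geobvaf*); -am when the stem ends in a voiced consonant (*atgez*, *kihepon*); -a when the stem ends in a vowel (*gubidti*, *jidkae*, *ozko*, *wetra*).
The final sound of *gifiz* is /z/, which is a voiced consonant, so the suffix is -am, giving *gifizam*.
The final sound of *mif* is /f/, which is a voiceless consonant, so the suffix is -ef, giving *mifef*.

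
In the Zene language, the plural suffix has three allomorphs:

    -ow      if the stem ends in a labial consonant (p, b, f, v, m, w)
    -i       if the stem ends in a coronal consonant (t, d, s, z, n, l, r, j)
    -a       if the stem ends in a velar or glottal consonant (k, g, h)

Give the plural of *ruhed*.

ruhedi

*ruhed* — final consonant /d/ (coronal) → -i → *ruhedi*.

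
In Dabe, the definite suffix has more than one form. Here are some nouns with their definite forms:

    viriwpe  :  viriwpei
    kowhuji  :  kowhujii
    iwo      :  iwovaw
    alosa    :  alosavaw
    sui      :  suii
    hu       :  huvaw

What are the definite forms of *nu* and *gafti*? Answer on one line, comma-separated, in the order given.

The alternation tracks the last vowel of the stem — -i when the last vowel of the stem is a front vowel (*viriwpe*, *kowhuji*, *sui*); -vaw when the last vowel of the stem is a back vowel (*iwo*, *alosa*, *hu*).
*nu* — last vowel /u/ (a back vowel) → -vaw → *nuvaw*.
Since the last vowel of *gafti* is /i/ (a front vowel), it takes -i, giving *gaftii*.

nuvaw, gaftii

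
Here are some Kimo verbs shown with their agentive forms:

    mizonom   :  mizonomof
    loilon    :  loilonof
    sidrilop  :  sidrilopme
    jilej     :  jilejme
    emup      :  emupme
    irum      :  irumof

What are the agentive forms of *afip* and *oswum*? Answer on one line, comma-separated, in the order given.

The pattern is nasality of the final consonant: -of when the stem ends in a nasal (*mizonom*, *loilon*, *irum*); -me when the stem ends in a non-nasal consonant (*sidrilop*, *jilej*, *emup*).
*afip*: final consonant = /p/, non-nasal → -me → *afipme*.
Since the final consonant of *oswum* is /m/ (a nasal), it takes -of, giving *oswumof*.

afipme, oswumof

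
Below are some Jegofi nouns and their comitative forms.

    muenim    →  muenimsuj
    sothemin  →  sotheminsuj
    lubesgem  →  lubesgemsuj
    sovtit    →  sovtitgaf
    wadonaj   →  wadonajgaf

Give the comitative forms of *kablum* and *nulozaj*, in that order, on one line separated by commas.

Looking at the final consonant of each stem: -suj when the stem ends in a nasal (*muenim*, *sothemin*, *lubesgem*); -gaf when the stem ends in a non-nasal consonant (*sovtit*, *wadonaj*).
Since the final consonant of *kablum* is /m/ (a nasal), it takes -suj, giving *kablumsuj*.
*nulozaj*: final consonant = /j/, non-nasal → -gaf → *nulozajgaf*.

kablumsuj, nulozajgaf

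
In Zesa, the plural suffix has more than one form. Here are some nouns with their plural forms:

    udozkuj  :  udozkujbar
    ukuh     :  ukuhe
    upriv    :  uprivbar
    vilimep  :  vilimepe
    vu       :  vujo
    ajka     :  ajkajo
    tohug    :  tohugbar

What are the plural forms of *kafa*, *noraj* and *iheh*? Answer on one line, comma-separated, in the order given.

The pattern is voicing of the final sound: -e when the stem ends in a voiceless consonant (*ukuh*, *vilimep*); -bar when the stem ends in a voiced consonant (*udozkuj*, *upriv*, *tohug*); -jo when the stem ends in a vowel (*vu*, *ajka*).
*kafa* — final sound /a/ (a vowel) → -jo → *kafajo*.
*noraj* — final sound /j/ (a voiced consonant) → -bar → *norajbar*.
*iheh* — final sound /h/ (a voiceless consonant) → -e → *ihehe*.

kafajo, norajbar, ihehe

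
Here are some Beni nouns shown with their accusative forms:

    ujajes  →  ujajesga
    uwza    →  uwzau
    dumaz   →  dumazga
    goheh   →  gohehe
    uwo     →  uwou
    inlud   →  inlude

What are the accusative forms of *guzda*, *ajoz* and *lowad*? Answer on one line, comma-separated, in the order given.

guzdau, ajozga, lowade

Looking at the final sound of each stem: -ga when the stem ends in a sibilant (*ujajes*, *dumaz*); -e when the stem ends in a non-sibilant consonant (*goheh*, *inlud*); -u when the stem ends in a vowel (*uwza*, *uwo*).
*guzda*: final sound = /a/, a vowel → -u → *guzdau*.
*ajoz* — final sound /z/ (a sibilant) → -ga → *ajozga*.
The final sound of *lowad* is /d/, which is a non-sibilant consonant, so the suffix is -e, giving *lowade*.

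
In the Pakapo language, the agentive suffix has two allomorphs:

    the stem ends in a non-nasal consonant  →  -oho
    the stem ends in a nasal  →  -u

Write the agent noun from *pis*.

pisoho

The final consonant of *pis* is /s/, which is non-nasal, so the suffix is -oho, giving *pisoho*.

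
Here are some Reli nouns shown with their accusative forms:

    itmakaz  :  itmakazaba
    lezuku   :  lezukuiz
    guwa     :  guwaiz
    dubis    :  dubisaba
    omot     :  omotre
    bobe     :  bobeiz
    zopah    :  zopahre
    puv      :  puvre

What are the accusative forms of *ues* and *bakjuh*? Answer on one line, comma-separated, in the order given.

The alternation tracks the final sound of the stem — -aba when the stem ends in a sibilant (*itmakaz*, *dubis*); -re when the stem ends in a non-sibilant consonant (*omot*, *zopah*, *puv*); -iz when the stem ends in a vowel (*lezuku*, *guwa*, *bobe*).
Since the final sound of *ues* is /s/ (a sibilant), it takes -aba, giving *uesaba*.
Since the final sound of *bakjuh* is /h/ (a non-sibilant consonant), it takes -re, giving *bakjuhre*.

uesaba, bakjuhre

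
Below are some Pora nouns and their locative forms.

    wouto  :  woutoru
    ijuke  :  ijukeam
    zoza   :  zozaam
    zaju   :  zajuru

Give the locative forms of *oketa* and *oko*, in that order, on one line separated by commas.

oketaam, okoru

Looking at the last vowel of each stem: -ru when the last vowel of the stem is a rounded vowel (*wouto*, *zaju*); -am when the last vowel of the stem is an unrounded vowel (*ijuke*, *zoza*).
The last vowel of *oketa* is /a/, which is an unrounded vowel, so the suffix is -am, giving *oketaam*.
Since the last vowel of *oko* is /o/ (a rounded vowel), it takes -ru, giving *okoru*.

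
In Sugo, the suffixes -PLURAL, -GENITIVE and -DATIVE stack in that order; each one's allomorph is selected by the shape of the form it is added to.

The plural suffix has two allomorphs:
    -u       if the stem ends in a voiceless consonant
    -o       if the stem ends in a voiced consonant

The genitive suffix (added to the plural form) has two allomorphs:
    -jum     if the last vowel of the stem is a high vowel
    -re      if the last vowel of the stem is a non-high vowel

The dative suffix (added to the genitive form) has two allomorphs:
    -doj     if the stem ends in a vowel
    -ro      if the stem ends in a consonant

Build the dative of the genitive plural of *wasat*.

wasatujumro

*wasat*: final consonant = /t/, voiceless → -u → *wasatu*.
The plural form *wasatu*: last vowel = /u/, a high vowel → -jum → *wasatujum*.
The genitive form *wasatujum*: final sound = /m/, a consonant → -ro → *wasatujumro*.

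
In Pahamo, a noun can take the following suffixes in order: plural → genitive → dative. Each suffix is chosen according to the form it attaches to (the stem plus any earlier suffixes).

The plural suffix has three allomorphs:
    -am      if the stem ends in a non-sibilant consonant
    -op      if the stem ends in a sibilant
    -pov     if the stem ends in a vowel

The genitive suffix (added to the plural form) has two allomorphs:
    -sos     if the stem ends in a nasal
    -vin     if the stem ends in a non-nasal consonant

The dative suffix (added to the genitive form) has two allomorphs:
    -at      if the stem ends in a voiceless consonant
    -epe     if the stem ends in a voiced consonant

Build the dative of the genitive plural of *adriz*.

adrizopvinepe

The final sound of *adriz* is /z/, which is a sibilant, so the plural suffix is -op, giving *adrizop*.
The final consonant of the plural form *adrizop* is /p/, which is non-nasal, so the genitive suffix is -vin, giving *adrizopvin*.
The final consonant of the genitive form *adrizopvin* is /n/, which is voiced, so the dative suffix is -epe, giving *adrizopvinepe*.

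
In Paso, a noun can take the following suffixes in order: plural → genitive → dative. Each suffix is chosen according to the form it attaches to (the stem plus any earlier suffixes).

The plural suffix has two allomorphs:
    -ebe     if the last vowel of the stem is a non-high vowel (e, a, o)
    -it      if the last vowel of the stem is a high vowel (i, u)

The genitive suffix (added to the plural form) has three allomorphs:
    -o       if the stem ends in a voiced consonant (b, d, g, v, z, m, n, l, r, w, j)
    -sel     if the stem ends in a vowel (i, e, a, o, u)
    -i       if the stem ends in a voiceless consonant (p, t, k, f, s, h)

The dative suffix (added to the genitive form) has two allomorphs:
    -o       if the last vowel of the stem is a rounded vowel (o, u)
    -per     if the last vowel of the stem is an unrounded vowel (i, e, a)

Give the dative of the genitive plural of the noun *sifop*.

Since the last vowel of *sifop* is /o/ (a non-high vowel), it takes -ebe, giving *sifopebe*.
The plural form *sifopebe* — final sound /e/ (a vowel) → -sel → *sifopebesel*.
Since the last vowel of the genitive form *sifopebesel* is /e/ (an unrounded vowel), it takes -per, giving *sifopebeselper*.

sifopebeselper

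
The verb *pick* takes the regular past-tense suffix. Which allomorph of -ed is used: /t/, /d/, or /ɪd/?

The stem *pick* ends in a voiceless consonant other than /t/.
The -ed suffix is realized as /ɪd/ after /t, d/; as /t/ after other voiceless consonants; and as /d/ after other voiced sounds.
So -ed on *pick* is pronounced /t/.

/t/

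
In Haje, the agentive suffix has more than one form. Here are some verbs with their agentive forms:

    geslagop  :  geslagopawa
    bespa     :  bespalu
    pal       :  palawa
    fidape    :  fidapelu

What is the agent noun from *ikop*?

ikopawa

The suffix is conditioned by the final sound: -awa when the stem ends in a consonant (*geslagop*, *pal*); -lu when the stem ends in a vowel (*bespa*, *fidape*).
The final sound of *ikop* is /p/, which is a consonant, so the suffix is -awa, giving *ikopawa*.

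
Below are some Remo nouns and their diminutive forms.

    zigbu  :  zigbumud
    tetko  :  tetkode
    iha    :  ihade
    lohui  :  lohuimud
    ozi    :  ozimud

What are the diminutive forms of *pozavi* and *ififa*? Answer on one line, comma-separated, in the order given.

Looking at the last vowel of each stem: -mud when the last vowel of the stem is a high vowel (*zigbu*, *lohui*, *ozi*); -de when the last vowel of the stem is a non-high vowel (*tetko*, *iha*).
Since the last vowel of *pozavi* is /i/ (a high vowel), it takes -mud, giving *pozavimud*.
*ififa*: last vowel = /a/, a non-high vowel → -de → *ififade*.

pozavimud, ififade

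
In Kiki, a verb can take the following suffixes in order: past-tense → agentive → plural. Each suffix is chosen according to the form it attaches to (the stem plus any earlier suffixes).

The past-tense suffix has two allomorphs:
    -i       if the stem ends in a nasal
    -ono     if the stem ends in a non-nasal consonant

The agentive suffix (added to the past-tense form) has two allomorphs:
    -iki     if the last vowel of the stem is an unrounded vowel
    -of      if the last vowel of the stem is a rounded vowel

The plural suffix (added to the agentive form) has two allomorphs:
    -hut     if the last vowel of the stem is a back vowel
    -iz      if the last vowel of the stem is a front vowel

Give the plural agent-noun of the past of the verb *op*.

Since the final consonant of *op* is /p/ (non-nasal), it takes -ono, giving *opono*.
Since the last vowel of the past-tense form *opono* is /o/ (a rounded vowel), it takes -of, giving *oponoof*.
The agentive form *oponoof*: last vowel = /o/, a back vowel → -hut → *oponoofhut*.

oponoofhut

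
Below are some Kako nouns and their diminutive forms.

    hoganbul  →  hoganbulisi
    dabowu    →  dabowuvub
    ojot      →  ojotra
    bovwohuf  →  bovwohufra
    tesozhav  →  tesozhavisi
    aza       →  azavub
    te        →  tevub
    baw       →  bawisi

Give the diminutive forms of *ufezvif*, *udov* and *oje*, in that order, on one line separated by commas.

ufezvifra, udovisi, ojevub

Looking at the final sound of each stem: -ra when the stem ends in a voiceless consonant (*ojot*, *bovwohuf*); -isi when the stem ends in a voiced consonant (*hoganbul*, *tesozhav*, *baw*); -vub when the stem ends in a vowel (*dabowu*, *aza*, *te*).
The final sound of *ufezvif* is /f/, which is a voiceless consonant, so the suffix is -ra, giving *ufezvifra*.
*udov*: final sound = /v/, a voiced consonant → -isi → *udovisi*.
The final sound of *oje* is /e/, which is a vowel, so the suffix is -vub, giving *ojevub*.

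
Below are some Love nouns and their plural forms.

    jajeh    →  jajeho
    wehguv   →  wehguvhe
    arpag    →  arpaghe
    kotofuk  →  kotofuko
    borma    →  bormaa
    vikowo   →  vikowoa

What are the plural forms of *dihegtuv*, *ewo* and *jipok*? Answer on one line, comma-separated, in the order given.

Looking at the final sound of each stem: -o when the stem ends in a voiceless consonant (*jajeh*, *kotofuk*); -he when the stem ends in a voiced consonant (*wehguv*, *arpag*); -a when the stem ends in a vowel (*borma*, *vikowo*).
Since the final sound of *dihegtuv* is /v/ (a voiced consonant), it takes -he, giving *dihegtuvhe*.
Since the final sound of *ewo* is /o/ (a vowel), it takes -a, giving *ewoa*.
Since the final sound of *jipok* is /k/ (a voiceless consonant), it takes -o, giving *jipoko*.

dihegtuvhe, ewoa, jipoko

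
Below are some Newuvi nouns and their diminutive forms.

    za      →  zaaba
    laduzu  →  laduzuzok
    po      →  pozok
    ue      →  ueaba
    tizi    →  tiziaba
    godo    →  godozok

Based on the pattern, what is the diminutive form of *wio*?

The alternation tracks the last vowel of the stem — -zok when the last vowel of the stem is a rounded vowel (*laduzu*, *po*, *godo*); -aba when the last vowel of the stem is an unrounded vowel (*za*, *ue*, *tizi*).
*wio* — last vowel /o/ (a rounded vowel) → -zok → *wiozok*.

wiozok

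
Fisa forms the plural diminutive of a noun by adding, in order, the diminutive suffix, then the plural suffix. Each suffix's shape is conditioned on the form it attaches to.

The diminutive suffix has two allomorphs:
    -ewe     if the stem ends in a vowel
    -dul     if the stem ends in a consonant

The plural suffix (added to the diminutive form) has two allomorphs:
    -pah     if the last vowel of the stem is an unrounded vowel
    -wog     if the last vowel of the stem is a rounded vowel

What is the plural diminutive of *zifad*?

The final sound of *zifad* is /d/, which is a consonant, so the diminutive suffix is -dul, giving *zifaddul*.
The diminutive form *zifaddul*: last vowel = /u/, a rounded vowel → -wog → *zifaddulwog*.

zifaddulwog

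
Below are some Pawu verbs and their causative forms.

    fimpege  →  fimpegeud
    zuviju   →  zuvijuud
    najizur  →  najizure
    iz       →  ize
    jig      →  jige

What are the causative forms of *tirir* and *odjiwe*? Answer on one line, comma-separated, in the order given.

tirire, odjiweud

Looking at the final sound of each stem: -e when the stem ends in a consonant (*najizur*, *iz*, *jig*); -ud when the stem ends in a vowel (*fimpege*, *zuviju*).
*tirir*: final sound = /r/, a consonant → -e → *tirire*.
*odjiwe* — final sound /e/ (a vowel) → -ud → *odjiweud*.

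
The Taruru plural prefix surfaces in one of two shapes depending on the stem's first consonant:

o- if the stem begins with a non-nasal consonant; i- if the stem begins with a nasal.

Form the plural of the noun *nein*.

*nein*: first consonant = /n/, a nasal → i- → *inein*.

inein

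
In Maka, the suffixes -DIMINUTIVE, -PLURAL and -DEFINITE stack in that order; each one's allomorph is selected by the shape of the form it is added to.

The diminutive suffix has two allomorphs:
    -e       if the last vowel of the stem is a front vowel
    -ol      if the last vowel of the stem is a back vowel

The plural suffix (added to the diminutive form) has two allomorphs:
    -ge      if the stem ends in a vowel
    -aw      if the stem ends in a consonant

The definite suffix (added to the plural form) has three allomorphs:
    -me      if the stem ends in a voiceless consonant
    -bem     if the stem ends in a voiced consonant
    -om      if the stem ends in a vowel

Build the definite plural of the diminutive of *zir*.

ziregeom

*zir* — last vowel /i/ (a front vowel) → -e → *zire*.
The diminutive form *zire*: final sound = /e/, a vowel → -ge → *zirege*.
The final sound of the plural form *zirege* is /e/, which is a vowel, so the definite suffix is -om, giving *ziregeom*.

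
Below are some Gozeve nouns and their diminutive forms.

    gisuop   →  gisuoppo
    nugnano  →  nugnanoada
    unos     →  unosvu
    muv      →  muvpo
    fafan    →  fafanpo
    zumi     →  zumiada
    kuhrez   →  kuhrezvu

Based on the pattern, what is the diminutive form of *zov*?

Looking at the final sound of each stem: -vu when the stem ends in a sibilant (*unos*, *kuhrez*); -po when the stem ends in a non-sibilant consonant (*gisuop*, *muv*, *fafan*); -ada when the stem ends in a vowel (*nugnano*, *zumi*).
*zov*: final sound = /v/, a non-sibilant consonant → -po → *zovpo*.

zovpo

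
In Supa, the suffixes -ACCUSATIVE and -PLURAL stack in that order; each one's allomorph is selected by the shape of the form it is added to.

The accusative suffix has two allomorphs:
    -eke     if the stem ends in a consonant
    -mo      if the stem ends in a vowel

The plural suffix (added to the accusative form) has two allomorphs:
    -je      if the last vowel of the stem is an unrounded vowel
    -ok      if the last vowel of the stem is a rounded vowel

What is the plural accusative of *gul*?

gulekeje

*gul* — final sound /l/ (a consonant) → -eke → *guleke*.
Since the last vowel of the accusative form *guleke* is /e/ (an unrounded vowel), it takes -je, giving *gulekeje*.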